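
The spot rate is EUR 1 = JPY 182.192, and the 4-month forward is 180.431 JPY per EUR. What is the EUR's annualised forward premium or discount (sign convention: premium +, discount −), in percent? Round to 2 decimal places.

-2.90%

T = 4/12 years.
(F − S)/S = (180.431 − 182.192)/182.192 = -0.0096656.
×(1/T) gives -2.90% p.a.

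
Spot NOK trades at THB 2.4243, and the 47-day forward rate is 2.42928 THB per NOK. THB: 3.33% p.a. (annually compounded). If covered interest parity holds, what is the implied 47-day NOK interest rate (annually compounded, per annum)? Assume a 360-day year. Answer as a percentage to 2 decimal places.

T = 47/360 years.
By CIP, F/S equals the THB-to-NOK growth ratio: 2.42928/2.4243 = 1.0020542.
THB growth factor: (1 + 0.0333)^(47/360) = 1.0042858.
That pins the NOK growth at 1.002227.
Annualise: 1.002227^(360/47) − 1 = 0.017185 = 1.72%.

1.72%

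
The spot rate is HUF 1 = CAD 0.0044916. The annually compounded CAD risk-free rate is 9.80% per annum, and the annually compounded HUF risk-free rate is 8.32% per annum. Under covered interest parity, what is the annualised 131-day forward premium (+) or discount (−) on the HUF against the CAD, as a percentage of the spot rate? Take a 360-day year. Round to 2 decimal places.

T = 131/360 years.
F = S · g_CAD/g_HUF = 0.0044916 × 1.0346054/1.0295089 = 0.0045138353.
(F − S)/S ÷ T = (0.0045138353 − 0.0044916)/0.0044916/(131/360) = 0.013604 → 1.36%.

+1.36%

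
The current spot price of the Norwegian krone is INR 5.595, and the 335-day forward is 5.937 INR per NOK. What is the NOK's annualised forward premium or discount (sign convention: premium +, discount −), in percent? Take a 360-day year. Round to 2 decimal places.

+6.57%

T = 335/360 years.
(F − S)/S = (5.937 − 5.595)/5.595 = 0.0611260.
Annualise by dividing by T: 0.0611260 / (335/360) = 0.065688 → 6.57%.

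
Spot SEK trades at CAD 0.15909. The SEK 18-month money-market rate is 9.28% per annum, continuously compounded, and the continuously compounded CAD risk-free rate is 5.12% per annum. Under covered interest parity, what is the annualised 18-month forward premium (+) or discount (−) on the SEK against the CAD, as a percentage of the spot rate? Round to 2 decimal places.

T = 18/12 years.
CIP forward (CAD per SEK) = 0.15909 × 1.0798261/1.1493539 = 0.14946618.
Annualised premium = (F − S)/S × (1/T) = (0.14946618 − 0.15909)/0.15909 ÷ (18/12) = -4.03%.

-4.03%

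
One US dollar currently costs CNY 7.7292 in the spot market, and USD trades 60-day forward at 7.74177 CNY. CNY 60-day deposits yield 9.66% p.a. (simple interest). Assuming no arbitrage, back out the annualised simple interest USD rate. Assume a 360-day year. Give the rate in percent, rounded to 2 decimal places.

T = 60/360 years.
CIP gives F = S · g_CNY/g_USD, so g_CNY/g_USD = 7.74177/7.7292 = 1.0016263.
The CNY side grows by 1 + 0.0966×60/360 = 1.016100.
That pins the USD growth at 1.0144502.
r = (1.0144502 − 1)/(60/360) = 0.086701 → 8.67%.

8.67%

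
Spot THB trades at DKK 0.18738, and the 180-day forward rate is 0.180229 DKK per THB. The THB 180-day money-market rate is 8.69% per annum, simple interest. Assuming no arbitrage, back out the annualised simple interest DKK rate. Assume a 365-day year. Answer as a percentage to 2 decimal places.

0.62%

T = 180/365 years.
F/S = 0.180229/0.18738 = 0.9618369 = (growth of DKK) / (growth of THB).
THB growth factor: 1 + 0.0869×180/365 = 1.0428548.
So the DKK growth factor = 1.0030562.
(1.0030562 − 1)/T = 0.006197, i.e. 0.62%.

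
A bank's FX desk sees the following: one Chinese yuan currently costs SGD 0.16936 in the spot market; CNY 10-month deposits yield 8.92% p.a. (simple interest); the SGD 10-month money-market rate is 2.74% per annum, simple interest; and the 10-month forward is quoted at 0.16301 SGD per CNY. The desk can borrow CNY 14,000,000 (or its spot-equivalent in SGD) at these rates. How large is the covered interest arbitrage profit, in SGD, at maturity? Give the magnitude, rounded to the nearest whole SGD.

SGD 26,600

T = 10/12 years.
Route A — deposit CNY, sell forward: 14,000,000 × 1.074333333 × 0.16301 = SGD 2,451,779.07.
Route B — convert at spot, deposit SGD: 14,000,000 × 0.16936 × 1.022833333 = SGD 2,425,178.75.
The quoted forward overvalues CNY, so borrow SGD, buy CNY at spot, deposit the CNY at 8.92%, and sell the proceeds forward at 0.16301.
Arbitrage profit = |2,451,779.07 − 2,425,178.75| = SGD 26,600.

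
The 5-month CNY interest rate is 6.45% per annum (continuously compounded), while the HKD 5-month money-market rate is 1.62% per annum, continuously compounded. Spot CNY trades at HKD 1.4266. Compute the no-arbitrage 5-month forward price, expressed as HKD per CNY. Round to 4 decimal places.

1.3982

T = 5/12 years.
HKD growth factor: e^(0.0162×5/12) = 1.0067728.
CNY accumulates by e^(0.0645×5/12) = 1.0272394.
Forward (HKD per CNY) = 1.4266 × 1.0067728 / 1.0272394 = 1.398177.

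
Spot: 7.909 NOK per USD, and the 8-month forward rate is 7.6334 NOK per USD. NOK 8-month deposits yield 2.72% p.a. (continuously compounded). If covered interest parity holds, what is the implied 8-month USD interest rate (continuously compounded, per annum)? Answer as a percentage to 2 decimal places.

8.04%

T = 8/12 years.
F/S = 7.6334/7.909 = 0.9651536 = (growth of NOK) / (growth of USD).
The NOK side grows by e^(0.0272×8/12) = 1.0182987.
So the USD growth factor = 1.0550639.
r = ln(1.0550639)/(8/12) = 0.080402 → 8.04%.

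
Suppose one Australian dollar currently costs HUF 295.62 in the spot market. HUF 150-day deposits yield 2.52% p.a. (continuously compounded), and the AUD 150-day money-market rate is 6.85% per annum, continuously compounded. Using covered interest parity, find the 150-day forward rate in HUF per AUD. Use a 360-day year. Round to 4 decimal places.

T = 150/360 years.
HUF growth factor: e^(0.0252×150/360) = 1.010555318.
Growth of 1 AUD over T: e^(0.0685×150/360) = 1.028952883.
So F = 295.62 × 1.010555318 / 1.028952883 = 290.334347 (HUF/AUD).

290.3343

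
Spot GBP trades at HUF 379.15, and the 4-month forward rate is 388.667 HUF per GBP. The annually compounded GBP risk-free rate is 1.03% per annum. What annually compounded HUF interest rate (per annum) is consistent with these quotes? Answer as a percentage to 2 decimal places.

T = 4/12 years.
CIP gives F = S · g_HUF/g_GBP, so g_HUF/g_GBP = 388.667/379.15 = 1.0251009.
The GBP side grows by (1 + 0.0103)^(4/12) = 1.0034216.
So the HUF growth factor = 1.0286084.
Annualise: 1.0286084^(12/4) − 1 = 0.088304 = 8.83%.

8.83%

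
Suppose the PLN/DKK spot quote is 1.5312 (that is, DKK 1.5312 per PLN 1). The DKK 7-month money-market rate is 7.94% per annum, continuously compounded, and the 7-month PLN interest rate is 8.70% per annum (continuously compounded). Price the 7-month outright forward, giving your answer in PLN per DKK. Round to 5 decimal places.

0.65598

T = 7/12 years.
Growth of 1 DKK over T: e^(0.0794×7/12) = 1.047406.
PLN accumulates by e^(0.0870×7/12) = 1.0520598.
CIP: F = S · (grow DKK)/(grow PLN) = 1.5312 × 1.047406/1.0520598 = 1.524427 DKK per PLN.
Quoted the other way: 1/1.524427 = 0.65598 PLN per DKK.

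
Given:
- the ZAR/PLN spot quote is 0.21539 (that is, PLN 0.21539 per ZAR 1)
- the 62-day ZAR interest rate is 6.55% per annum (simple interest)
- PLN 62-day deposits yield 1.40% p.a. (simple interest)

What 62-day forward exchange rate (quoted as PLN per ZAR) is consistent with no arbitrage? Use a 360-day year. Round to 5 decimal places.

0.21350

T = 62/360 years.
Growth of 1 PLN over T: 1 + 0.0140×62/360 = 1.0024111.
Growth of 1 ZAR over T: 1 + 0.0655×62/360 = 1.0112806.
So F = 0.21539 × 1.0024111 / 1.0112806 = 0.2135009 (PLN/ZAR).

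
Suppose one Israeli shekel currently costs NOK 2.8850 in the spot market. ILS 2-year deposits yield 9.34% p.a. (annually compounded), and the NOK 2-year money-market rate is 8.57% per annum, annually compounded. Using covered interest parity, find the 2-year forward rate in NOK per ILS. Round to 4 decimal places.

T = 2 years.
Growth of 1 NOK over T: (1 + 0.0857)^2 = 1.1787445.
ILS growth factor: (1 + 0.0934)^2 = 1.1955236.
Forward (NOK per ILS) = 2.885 × 1.1787445 / 1.1955236 = 2.844509.

2.8445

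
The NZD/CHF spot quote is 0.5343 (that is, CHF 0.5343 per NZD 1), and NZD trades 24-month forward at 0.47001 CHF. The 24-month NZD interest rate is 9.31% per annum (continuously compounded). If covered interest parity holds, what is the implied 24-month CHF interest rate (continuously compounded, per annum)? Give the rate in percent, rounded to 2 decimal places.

T = 2 years.
By CIP, F/S equals the CHF-to-NZD growth ratio: 0.47001/0.5343 = 0.8796743.
The NZD side grows by e^(0.0931×2) = 1.2046632.
So the CHF growth factor = 1.0597113.
Take logs: ln 1.0597113 / 2 = 0.028998, so 2.90%.

2.90%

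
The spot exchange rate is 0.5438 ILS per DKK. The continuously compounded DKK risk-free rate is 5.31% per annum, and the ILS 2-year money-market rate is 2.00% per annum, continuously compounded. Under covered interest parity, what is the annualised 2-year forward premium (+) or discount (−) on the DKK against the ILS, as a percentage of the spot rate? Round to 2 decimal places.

T = 2 years.
F = S · g_ILS/g_DKK = 0.5438 × 1.0408108/1.1120443 = 0.5089662.
Annualised premium = (F − S)/S × (1/T) = (0.5089662 − 0.5438)/0.5438 ÷ 2 = -3.20%.

-3.20%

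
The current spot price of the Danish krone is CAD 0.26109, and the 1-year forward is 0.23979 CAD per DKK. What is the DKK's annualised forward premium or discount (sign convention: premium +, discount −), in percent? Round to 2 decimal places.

T = 1 year.
(F − S)/S = (0.23979 − 0.26109)/0.26109 = -0.0815811.
×(1/T) gives -8.16% p.a.

-8.16%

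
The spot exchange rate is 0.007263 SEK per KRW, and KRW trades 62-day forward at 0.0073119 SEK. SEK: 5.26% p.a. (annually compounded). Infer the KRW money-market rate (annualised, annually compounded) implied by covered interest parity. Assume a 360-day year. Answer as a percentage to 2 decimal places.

1.24%

T = 62/360 years.
By CIP, F/S equals the SEK-to-KRW growth ratio: 0.0073119/0.007263 = 1.0067328.
The SEK side grows by (1 + 0.0526)^(62/360) = 1.0088678.
That pins the KRW growth at 1.0021207.
Annualise: 1.0021207^(360/62) − 1 = 0.012377 = 1.24%.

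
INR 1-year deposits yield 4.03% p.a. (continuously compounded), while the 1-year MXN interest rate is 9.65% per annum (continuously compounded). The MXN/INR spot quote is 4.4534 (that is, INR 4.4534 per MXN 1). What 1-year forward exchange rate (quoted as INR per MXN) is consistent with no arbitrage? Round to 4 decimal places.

T = 1 year.
INR accumulates by e^(0.0403×1) = 1.0411231.
Growth of 1 MXN over T: e^(0.0965×1) = 1.1013096.
CIP: F = S · (grow INR)/(grow MXN) = 4.4534 × 1.0411231/1.1013096 = 4.210022 INR per MXN.

4.2100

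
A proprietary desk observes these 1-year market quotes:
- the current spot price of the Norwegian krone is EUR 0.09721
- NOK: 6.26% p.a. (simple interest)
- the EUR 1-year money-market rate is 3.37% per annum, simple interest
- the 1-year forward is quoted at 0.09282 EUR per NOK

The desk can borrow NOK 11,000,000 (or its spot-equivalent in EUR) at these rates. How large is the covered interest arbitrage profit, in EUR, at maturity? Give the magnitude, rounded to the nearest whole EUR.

T = 1 year.
Route A — deposit NOK, sell forward: 11,000,000 × 1.062600 × 0.09282 = EUR 1,084,935.85.
Route B — convert at spot, deposit EUR: 11,000,000 × 0.09721 × 1.033700 = EUR 1,105,345.75.
The quoted forward undervalues NOK, so borrow NOK, convert to EUR at spot, deposit the EUR at 3.37%, and buy NOK forward at 0.09282 to cover the loan.
The gap between the two covered legs is EUR 20,410.

EUR 20,410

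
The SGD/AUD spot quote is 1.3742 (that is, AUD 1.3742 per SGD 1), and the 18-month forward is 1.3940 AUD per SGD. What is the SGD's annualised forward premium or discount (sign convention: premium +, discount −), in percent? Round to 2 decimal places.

+0.96%

T = 18/12 years.
SGD trades forward at +1.44084% vs spot over the period.
Annualise by dividing by T: 0.0144084 / (18/12) = 0.009606 → 0.96%.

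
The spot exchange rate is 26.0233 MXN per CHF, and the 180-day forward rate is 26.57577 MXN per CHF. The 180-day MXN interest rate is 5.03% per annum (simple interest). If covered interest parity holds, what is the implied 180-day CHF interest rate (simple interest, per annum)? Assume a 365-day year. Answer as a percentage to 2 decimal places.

0.71%

T = 180/365 years.
CIP gives F = S · g_MXN/g_CHF, so g_MXN/g_CHF = 26.57577/26.0233 = 1.0212298.
MXN growth factor: 1 + 0.0503×180/365 = 1.0248055.
That pins the CHF growth at 1.0035014.
(1.0035014 − 1)/T = 0.007100, i.e. 0.71%.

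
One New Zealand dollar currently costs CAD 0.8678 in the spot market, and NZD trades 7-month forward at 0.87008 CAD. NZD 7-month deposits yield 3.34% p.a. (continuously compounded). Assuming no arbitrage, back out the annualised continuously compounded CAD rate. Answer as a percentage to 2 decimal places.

3.79%

T = 7/12 years.
F/S = 0.87008/0.8678 = 1.0026273 = (growth of CAD) / (growth of NZD).
The NZD side grows by e^(0.0334×7/12) = 1.0196744.
That pins the CAD growth at 1.0223534.
r = ln(1.0223534)/(7/12) = 0.037898 → 3.79%.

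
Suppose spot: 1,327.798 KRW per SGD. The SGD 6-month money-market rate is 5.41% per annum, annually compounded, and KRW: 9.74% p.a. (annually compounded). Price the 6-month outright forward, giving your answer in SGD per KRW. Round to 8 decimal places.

0.00073812

T = 6/12 years.
KRW growth factor: (1 + 0.0974)^(6/12) = 1.0475686.
SGD growth factor: (1 + 0.0541)^(6/12) = 1.0266937.
CIP: F = S · (grow KRW)/(grow SGD) = 1327.798 × 1.0475686/1.0266937 = 1354.795 KRW per SGD.
Invert for SGD per KRW: 1 / 1354.795 = 0.00073812.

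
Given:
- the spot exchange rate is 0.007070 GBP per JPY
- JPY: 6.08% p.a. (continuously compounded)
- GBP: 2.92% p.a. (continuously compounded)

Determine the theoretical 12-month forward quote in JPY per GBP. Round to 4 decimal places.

T = 1 year.
Growth of 1 GBP over T: e^(0.0292×1) = 1.0296305.
JPY accumulates by e^(0.0608×1) = 1.062686356.
Forward (GBP per JPY) = 0.00707 × 1.0296305 / 1.062686356 = 0.00685008102.
Invert for JPY per GBP: 1 / 0.00685008102 = 145.9837.

145.9837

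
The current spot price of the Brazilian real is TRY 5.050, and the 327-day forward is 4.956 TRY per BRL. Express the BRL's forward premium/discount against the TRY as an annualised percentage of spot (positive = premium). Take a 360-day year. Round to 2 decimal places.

-2.05%

T = 327/360 years.
Period premium: (4.956 − 5.05)/5.05 = -0.0186139.
×(1/T) gives -2.05% p.a.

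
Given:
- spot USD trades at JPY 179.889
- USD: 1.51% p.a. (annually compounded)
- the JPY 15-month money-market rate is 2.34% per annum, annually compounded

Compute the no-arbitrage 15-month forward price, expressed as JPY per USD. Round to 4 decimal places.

181.7295

T = 15/12 years.
Growth of 1 JPY over T: (1 + 0.0234)^(15/12) = 1.029335061.
Growth of 1 USD over T: (1 + 0.0151)^(15/12) = 1.018910493.
Forward (JPY per USD) = 179.889 × 1.029335061 / 1.018910493 = 181.729461.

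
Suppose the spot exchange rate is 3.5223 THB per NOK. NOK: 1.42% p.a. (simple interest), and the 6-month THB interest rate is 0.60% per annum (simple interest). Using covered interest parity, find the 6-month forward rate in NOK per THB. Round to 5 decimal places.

T = 6/12 years.
THB accumulates by 1 + 0.0060×6/12 = 1.003000.
Growth of 1 NOK over T: 1 + 0.0142×6/12 = 1.007100.
So F = 3.5223 × 1.003000 / 1.007100 = 3.507960 (THB/NOK).
Quoted the other way: 1/3.507960 = 0.28507 NOK per THB.

0.28507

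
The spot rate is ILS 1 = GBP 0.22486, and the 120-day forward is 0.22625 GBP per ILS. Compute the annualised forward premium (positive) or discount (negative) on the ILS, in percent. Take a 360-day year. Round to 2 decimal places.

T = 120/360 years.
Period premium: (0.22625 − 0.22486)/0.22486 = 0.0061816.
Annualise by dividing by T: 0.0061816 / (120/360) = 0.018545 → 1.85%.

+1.85%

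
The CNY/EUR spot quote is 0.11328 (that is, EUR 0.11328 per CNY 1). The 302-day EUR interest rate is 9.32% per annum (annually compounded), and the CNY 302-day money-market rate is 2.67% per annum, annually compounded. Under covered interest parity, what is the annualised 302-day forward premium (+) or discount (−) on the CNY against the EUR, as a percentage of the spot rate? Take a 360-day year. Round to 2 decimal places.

T = 302/360 years.
CIP forward (EUR per CNY) = 0.11328 × 1.0776176/1.0223506 = 0.11940378.
Annualised premium = (F − S)/S × (1/T) = (0.11940378 − 0.11328)/0.11328 ÷ (302/360) = 6.44%.

+6.44%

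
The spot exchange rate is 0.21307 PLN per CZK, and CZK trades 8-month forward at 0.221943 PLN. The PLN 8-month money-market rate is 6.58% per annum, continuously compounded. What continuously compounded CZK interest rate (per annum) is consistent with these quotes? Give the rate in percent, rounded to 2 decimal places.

0.46%

T = 8/12 years.
CIP gives F = S · g_PLN/g_CZK, so g_PLN/g_CZK = 0.221943/0.21307 = 1.0416436.
PLN growth factor: e^(0.0658×8/12) = 1.044843.
That pins the CZK growth at 1.0030715.
r = ln(1.0030715)/(8/12) = 0.004600 → 0.46%.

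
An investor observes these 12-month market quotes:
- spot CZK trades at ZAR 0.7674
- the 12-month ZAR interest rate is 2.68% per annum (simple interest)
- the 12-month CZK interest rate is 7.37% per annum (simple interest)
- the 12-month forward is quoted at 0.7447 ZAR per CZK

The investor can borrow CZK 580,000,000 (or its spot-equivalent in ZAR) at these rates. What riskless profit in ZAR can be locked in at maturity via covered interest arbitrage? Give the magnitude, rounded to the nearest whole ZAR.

ZAR 6,738,481

T = 1 year.
Invest the CZK and cover forward: 580,000,000 × 1.073700 × 0.7447 = ZAR 463,758,946.20.
Convert at spot and invest in ZAR: 580,000,000 × 0.7674 × 1.026800 = ZAR 457,020,465.60.
The quoted forward overvalues CZK, so borrow ZAR, buy CZK at spot, deposit the CZK at 7.37%, and sell the proceeds forward at 0.7447.
The gap between the two covered legs is ZAR 6,738,481.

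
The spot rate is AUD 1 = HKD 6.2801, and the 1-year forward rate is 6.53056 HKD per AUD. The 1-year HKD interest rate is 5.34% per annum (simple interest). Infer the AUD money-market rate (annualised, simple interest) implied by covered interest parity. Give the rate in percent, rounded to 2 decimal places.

1.30%

T = 1 year.
CIP gives F = S · g_HKD/g_AUD, so g_HKD/g_AUD = 6.53056/6.2801 = 1.0398815.
The HKD side grows by 1 + 0.0534×1 = 1.053400.
So the AUD growth factor = 1.013000.
r = (1.013000 − 1)/1 = 0.013000 → 1.30%.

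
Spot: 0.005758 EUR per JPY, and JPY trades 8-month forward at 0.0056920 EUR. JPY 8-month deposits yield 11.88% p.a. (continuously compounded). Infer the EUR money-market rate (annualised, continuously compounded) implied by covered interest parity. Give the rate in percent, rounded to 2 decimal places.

10.15%

T = 8/12 years.
CIP gives F = S · g_EUR/g_JPY, so g_EUR/g_JPY = 0.005692/0.005758 = 0.9885377.
JPY growth factor: e^(0.1188×8/12) = 1.0824208.
Hence g_EUR = 1.0700138.
r = ln(1.0700138)/(8/12) = 0.101507 → 10.15%.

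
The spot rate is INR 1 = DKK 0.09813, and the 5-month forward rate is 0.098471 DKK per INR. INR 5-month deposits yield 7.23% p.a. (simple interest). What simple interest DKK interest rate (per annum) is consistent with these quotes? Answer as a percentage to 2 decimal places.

T = 5/12 years.
CIP gives F = S · g_DKK/g_INR, so g_DKK/g_INR = 0.098471/0.09813 = 1.0034750.
INR growth factor: 1 + 0.0723×5/12 = 1.030125.
That pins the DKK growth at 1.0337047.
r = (1.0337047 − 1)/(5/12) = 0.080891 → 8.09%.

8.09%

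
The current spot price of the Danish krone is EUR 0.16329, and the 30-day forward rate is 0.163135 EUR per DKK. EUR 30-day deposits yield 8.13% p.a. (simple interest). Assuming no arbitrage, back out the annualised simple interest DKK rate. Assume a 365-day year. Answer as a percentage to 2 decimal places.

T = 30/365 years.
By CIP, F/S equals the EUR-to-DKK growth ratio: 0.163135/0.16329 = 0.9990508.
EUR growth factor: 1 + 0.0813×30/365 = 1.0066822.
Hence g_DKK = 1.0076387.
r = (1.0076387 − 1)/(30/365) = 0.092938 → 9.29%.

9.29%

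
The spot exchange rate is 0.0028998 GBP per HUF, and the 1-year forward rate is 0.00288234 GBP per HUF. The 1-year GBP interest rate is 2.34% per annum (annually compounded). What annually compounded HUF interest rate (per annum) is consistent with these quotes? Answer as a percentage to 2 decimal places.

T = 1 year.
F/S = 0.00288234/0.0028998 = 0.9939789 = (growth of GBP) / (growth of HUF).
GBP growth factor: (1 + 0.0234)^1 = 1.023400.
Hence g_HUF = 1.0295993.
Annualise: 1.0295993^(1/1) − 1 = 0.029599 = 2.96%.

2.96%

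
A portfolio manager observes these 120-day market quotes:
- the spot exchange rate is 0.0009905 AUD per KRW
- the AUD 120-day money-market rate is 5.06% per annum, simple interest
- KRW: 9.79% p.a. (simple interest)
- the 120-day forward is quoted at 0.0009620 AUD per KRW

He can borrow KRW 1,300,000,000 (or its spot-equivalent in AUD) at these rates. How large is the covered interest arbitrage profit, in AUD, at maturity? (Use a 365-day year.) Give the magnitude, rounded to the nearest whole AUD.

AUD 18,219

T = 120/365 years.
Invest the KRW and cover forward: 1,300,000,000 × 1.032186301 × 0.0009620 = AUD 1,290,852.19.
Convert at spot and invest in AUD: 1,300,000,000 × 0.0009905 × 1.016635616 = AUD 1,309,070.85.
The quoted forward undervalues KRW, so borrow KRW, convert to AUD at spot, deposit the AUD at 5.06%, and buy KRW forward at 0.0009620 to cover the loan.
The gap between the two covered legs is AUD 18,219.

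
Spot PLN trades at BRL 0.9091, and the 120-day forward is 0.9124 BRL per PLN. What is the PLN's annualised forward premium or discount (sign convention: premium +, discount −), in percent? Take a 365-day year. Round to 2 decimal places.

T = 120/365 years.
Period premium: (0.9124 − 0.9091)/0.9091 = 0.0036300.
×(1/T) gives 1.10% p.a.

+1.10%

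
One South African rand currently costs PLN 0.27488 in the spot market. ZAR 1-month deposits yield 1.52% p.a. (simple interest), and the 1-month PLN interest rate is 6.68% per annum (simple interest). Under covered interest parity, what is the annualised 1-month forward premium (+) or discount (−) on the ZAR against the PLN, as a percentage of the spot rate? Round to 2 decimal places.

+5.15%

T = 1/12 years.
No-arbitrage forward: 0.27488 × 1.0055667 / 1.0012667 = 0.27606049 PLN/ZAR.
(F − S)/S ÷ T = (0.27606049 − 0.27488)/0.27488/(1/12) = 0.051535 → 5.15%.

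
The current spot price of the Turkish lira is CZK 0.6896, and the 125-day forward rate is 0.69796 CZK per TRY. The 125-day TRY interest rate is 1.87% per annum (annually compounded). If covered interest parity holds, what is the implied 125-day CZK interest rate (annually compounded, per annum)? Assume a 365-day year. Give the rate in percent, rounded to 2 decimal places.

T = 125/365 years.
By CIP, F/S equals the CZK-to-TRY growth ratio: 0.69796/0.6896 = 1.0121230.
TRY growth factor: (1 + 0.0187)^(125/365) = 1.0063651.
So the CZK growth factor = 1.0185653.
r = 1.0185653^(365/125) − 1 = 0.055182 → 5.52%.

5.52%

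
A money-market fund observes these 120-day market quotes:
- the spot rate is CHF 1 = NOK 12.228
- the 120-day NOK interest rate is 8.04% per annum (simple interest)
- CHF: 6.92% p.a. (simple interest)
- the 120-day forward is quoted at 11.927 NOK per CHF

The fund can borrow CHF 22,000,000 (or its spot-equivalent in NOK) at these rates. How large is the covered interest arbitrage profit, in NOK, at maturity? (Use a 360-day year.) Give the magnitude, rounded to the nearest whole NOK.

NOK 7,779,074

T = 120/360 years.
Route A — deposit CHF, sell forward: 22,000,000 × 1.02306666667 × 11.927 = NOK 268,446,554.93.
Route B — convert at spot, deposit NOK: 22,000,000 × 12.228 × 1.026800 = NOK 276,225,628.80.
The quoted forward undervalues CHF, so borrow CHF, convert to NOK at spot, deposit the NOK at 8.04%, and buy CHF forward at 11.927 to cover the loan.
Profit = 276,225,628.80 − 268,446,554.93 = NOK 7,779,074.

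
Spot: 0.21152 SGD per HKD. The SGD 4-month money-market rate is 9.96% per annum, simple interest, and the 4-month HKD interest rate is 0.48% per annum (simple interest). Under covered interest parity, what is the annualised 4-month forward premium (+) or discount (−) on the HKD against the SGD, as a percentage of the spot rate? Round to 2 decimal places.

+9.46%

T = 4/12 years.
CIP forward (SGD per HKD) = 0.21152 × 1.033200/1.001600 = 0.21819335.
(F − S)/S ÷ T = (0.21819335 − 0.21152)/0.21152/(4/12) = 0.094648 → 9.46%.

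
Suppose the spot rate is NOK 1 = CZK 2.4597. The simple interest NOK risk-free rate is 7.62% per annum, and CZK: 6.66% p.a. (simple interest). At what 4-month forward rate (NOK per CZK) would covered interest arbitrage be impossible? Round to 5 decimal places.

0.40783

T = 4/12 years.
Growth of 1 CZK over T: 1 + 0.0666×4/12 = 1.022200.
NOK growth factor: 1 + 0.0762×4/12 = 1.025400.
CIP: F = S · (grow CZK)/(grow NOK) = 2.4597 × 1.022200/1.025400 = 2.452024 CZK per NOK.
Invert for NOK per CZK: 1 / 2.452024 = 0.40783.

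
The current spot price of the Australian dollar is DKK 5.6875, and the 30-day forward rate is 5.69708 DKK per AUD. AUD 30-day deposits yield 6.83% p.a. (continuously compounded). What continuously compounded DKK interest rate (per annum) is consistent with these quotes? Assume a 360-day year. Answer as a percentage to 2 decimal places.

8.85%

T = 30/360 years.
By CIP, F/S equals the DKK-to-AUD growth ratio: 5.69708/5.6875 = 1.0016844.
The AUD side grows by e^(0.0683×30/360) = 1.0057079.
That pins the DKK growth at 1.0074019.
r = ln(1.0074019)/(30/360) = 0.088496 → 8.85%.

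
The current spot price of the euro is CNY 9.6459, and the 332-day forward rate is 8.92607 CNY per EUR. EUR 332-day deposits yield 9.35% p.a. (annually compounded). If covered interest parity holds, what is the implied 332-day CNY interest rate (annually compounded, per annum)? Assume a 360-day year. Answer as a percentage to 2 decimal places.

T = 332/360 years.
By CIP, F/S equals the CNY-to-EUR growth ratio: 8.92607/9.6459 = 0.9253745.
EUR growth factor: (1 + 0.0935)^(332/360) = 1.0859243.
So the CNY growth factor = 1.0048867.
r = 1.0048867^(360/332) − 1 = 0.005300 → 0.53%.

0.53%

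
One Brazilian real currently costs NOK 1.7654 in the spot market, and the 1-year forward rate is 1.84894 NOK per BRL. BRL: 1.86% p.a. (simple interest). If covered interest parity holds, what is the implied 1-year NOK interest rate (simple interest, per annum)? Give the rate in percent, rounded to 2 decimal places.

T = 1 year.
By CIP, F/S equals the NOK-to-BRL growth ratio: 1.84894/1.7654 = 1.0473207.
The BRL side grows by 1 + 0.0186×1 = 1.018600.
So the NOK growth factor = 1.0668009.
(1.0668009 − 1)/T = 0.066801, i.e. 6.68%.

6.68%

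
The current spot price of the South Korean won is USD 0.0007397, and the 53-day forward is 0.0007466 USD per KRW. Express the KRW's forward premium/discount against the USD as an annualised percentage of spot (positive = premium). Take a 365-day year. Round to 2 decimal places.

T = 53/365 years.
KRW trades forward at +0.93281% vs spot over the period.
Annualise by dividing by T: 0.0093281 / (53/365) = 0.064241 → 6.42%.

+6.42%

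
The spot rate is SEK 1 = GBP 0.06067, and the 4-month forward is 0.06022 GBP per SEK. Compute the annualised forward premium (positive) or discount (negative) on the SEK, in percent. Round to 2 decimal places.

T = 4/12 years.
Period premium: (0.06022 − 0.06067)/0.06067 = -0.0074172.
×(1/T) gives -2.23% p.a.

-2.23%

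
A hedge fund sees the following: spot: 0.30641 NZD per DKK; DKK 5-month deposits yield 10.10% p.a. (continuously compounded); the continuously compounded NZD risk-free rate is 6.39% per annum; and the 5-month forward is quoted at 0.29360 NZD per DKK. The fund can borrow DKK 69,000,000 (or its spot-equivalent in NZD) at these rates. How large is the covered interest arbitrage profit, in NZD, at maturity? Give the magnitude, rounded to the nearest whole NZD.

NZD 583,630

T = 5/12 years.
Route A — deposit DKK, sell forward: 69,000,000 × 1.0429813902 × 0.29360 = NZD 21,129,134.20.
Route B — convert at spot, deposit NZD: 69,000,000 × 0.30641 × 1.0269826121 = NZD 21,712,764.21.
The quoted forward undervalues DKK, so borrow DKK, convert to NZD at spot, deposit the NZD at 6.39%, and buy DKK forward at 0.29360 to cover the loan.
Arbitrage profit = |21,129,134.20 − 21,712,764.21| = NZD 583,630.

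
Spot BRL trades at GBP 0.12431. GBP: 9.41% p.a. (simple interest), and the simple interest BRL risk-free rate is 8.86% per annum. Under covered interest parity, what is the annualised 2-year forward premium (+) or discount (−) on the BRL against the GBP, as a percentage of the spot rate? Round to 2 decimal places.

T = 2 years.
No-arbitrage forward: 0.12431 × 1.188200 / 1.177200 = 0.12547158 GBP/BRL.
(F − S)/S ÷ T = (0.12547158 − 0.12431)/0.12431/2 = 0.004672 → 0.47%.

+0.47%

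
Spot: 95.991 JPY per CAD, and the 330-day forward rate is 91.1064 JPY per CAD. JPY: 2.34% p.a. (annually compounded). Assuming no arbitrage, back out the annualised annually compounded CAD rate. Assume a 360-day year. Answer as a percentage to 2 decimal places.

T = 330/360 years.
By CIP, F/S equals the JPY-to-CAD growth ratio: 91.1064/95.991 = 0.9491140.
The JPY side grows by (1 + 0.0234)^(330/360) = 1.0214293.
Hence g_CAD = 1.0761924.
Annualise: 1.0761924^(360/330) − 1 = 0.083400 = 8.34%.

8.34%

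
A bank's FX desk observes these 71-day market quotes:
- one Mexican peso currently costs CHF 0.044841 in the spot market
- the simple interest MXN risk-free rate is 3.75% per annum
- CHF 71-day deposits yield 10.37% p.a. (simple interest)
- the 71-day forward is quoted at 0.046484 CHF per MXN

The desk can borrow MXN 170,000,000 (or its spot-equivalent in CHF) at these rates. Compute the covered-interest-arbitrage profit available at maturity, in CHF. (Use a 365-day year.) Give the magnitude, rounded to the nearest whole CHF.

CHF 183,184

T = 71/365 years.
Invest the MXN and cover forward: 170,000,000 × 1.007294521 × 0.046484 = CHF 7,959,923.35.
Convert at spot and invest in CHF: 170,000,000 × 0.044841 × 1.020171781 = CHF 7,776,738.88.
The quoted forward overvalues MXN, so borrow CHF, buy MXN at spot, deposit the MXN at 3.75%, and sell the proceeds forward at 0.046484.
Profit = 7,959,923.35 − 7,776,738.88 = CHF 183,184.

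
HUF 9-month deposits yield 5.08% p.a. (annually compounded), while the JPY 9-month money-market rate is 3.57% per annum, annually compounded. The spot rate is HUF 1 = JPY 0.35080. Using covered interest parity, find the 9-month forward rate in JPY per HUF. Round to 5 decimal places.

T = 9/12 years.
Growth of 1 JPY over T: (1 + 0.0357)^(9/12) = 1.0266573.
Growth of 1 HUF over T: (1 + 0.0508)^(9/12) = 1.037863.
So F = 0.3508 × 1.0266573 / 1.037863 = 0.3470124 (JPY/HUF).

0.34701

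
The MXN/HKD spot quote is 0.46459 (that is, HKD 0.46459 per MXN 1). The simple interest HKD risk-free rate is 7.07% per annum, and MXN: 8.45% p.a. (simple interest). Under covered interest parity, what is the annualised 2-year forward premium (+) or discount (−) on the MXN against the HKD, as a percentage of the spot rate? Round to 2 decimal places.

-1.18%

T = 2 years.
F = S · g_HKD/g_MXN = 0.46459 × 1.141400/1.169000 = 0.45362107.
(F − S)/S ÷ T = (0.45362107 − 0.46459)/0.46459/2 = -0.011805 → -1.18%.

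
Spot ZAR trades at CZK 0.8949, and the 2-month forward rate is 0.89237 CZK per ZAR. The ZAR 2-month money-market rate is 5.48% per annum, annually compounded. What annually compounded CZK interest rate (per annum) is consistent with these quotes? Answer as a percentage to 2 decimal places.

T = 2/12 years.
By CIP, F/S equals the CZK-to-ZAR growth ratio: 0.89237/0.8949 = 0.9971729.
ZAR growth factor: (1 + 0.0548)^(2/12) = 1.0089315.
That pins the CZK growth at 1.0060791.
r = 1.0060791^(12/2) − 1 = 0.037033 → 3.70%.

3.70%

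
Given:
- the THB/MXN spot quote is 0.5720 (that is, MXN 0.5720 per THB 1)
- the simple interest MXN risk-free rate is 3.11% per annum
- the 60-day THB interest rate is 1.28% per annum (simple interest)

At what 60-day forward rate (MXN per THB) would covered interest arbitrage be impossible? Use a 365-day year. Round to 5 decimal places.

0.57372

T = 60/365 years.
MXN accumulates by 1 + 0.0311×60/365 = 1.0051123.
THB growth factor: 1 + 0.0128×60/365 = 1.0021041.
Forward (MXN per THB) = 0.572 × 1.0051123 / 1.0021041 = 0.5737171.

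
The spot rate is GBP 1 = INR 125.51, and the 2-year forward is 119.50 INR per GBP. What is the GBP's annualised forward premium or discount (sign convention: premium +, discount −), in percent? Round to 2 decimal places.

T = 2 years.
Period premium: (119.50 − 125.51)/125.51 = -0.0478846.
Annualise by dividing by T: -0.0478846 / 2 = -0.023942 → -2.39%.

-2.39%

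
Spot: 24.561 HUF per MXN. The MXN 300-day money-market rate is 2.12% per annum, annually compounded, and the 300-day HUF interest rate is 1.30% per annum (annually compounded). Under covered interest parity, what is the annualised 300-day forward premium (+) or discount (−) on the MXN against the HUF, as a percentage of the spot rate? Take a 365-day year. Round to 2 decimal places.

-0.80%

T = 300/365 years.
F = S · g_HUF/g_MXN = 24.561 × 1.0106726/1.017392 = 24.398786.
(F − S)/S ÷ T = (24.398786 − 24.561)/24.561/(300/365) = -0.008036 → -0.80%.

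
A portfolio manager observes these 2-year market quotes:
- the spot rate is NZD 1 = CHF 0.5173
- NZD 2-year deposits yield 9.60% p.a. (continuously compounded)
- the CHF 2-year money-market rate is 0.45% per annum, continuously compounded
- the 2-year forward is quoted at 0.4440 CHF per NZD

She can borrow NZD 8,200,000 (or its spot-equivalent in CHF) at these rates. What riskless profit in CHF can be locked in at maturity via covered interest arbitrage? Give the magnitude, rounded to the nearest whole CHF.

T = 2 years.
Invest the NZD and cover forward: 8,200,000 × 1.211670517 × 0.4440 = CHF 4,411,450.02.
Convert at spot and invest in CHF: 8,200,000 × 0.5173 × 1.009040622 = CHF 4,280,209.05.
The quoted forward overvalues NZD, so borrow CHF, buy NZD at spot, deposit the NZD at 9.60%, and sell the proceeds forward at 0.4440.
The gap between the two covered legs is CHF 131,241.

CHF 131,241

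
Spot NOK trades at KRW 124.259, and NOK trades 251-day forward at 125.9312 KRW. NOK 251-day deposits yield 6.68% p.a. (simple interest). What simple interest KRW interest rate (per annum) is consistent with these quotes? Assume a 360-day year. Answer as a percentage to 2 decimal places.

8.70%

T = 251/360 years.
F/S = 125.9312/124.259 = 1.0134574 = (growth of KRW) / (growth of NOK).
NOK growth factor: 1 + 0.0668×251/360 = 1.0465744.
So the KRW growth factor = 1.0606586.
(1.0606586 − 1)/T = 0.087000, i.e. 8.70%.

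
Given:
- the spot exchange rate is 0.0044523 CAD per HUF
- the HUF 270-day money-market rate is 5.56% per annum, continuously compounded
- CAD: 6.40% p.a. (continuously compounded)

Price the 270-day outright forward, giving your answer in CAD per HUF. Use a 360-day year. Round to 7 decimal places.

0.0044804

T = 270/360 years.
CAD accumulates by e^(0.0640×270/360) = 1.0491707.
HUF accumulates by e^(0.0556×270/360) = 1.0425817.
CIP: F = S · (grow CAD)/(grow HUF) = 0.0044523 × 1.0491707/1.0425817 = 0.004480438 CAD per HUF.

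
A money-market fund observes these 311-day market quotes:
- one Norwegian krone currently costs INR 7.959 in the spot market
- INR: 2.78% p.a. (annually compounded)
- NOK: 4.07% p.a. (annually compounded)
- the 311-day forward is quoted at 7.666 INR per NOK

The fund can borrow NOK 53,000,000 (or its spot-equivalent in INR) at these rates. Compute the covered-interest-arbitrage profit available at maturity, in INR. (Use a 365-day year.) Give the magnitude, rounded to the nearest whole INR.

INR 11,452,451

T = 311/365 years.
Invest the NOK and cover forward: 53,000,000 × 1.03457581506 × 7.666 = INR 420,346,084.51.
Convert at spot and invest in INR: 53,000,000 × 7.959 × 1.02363892275 = INR 431,798,535.87.
The quoted forward undervalues NOK, so borrow NOK, convert to INR at spot, deposit the INR at 2.78%, and buy NOK forward at 7.666 to cover the loan.
Profit = 431,798,535.87 − 420,346,084.51 = INR 11,452,451.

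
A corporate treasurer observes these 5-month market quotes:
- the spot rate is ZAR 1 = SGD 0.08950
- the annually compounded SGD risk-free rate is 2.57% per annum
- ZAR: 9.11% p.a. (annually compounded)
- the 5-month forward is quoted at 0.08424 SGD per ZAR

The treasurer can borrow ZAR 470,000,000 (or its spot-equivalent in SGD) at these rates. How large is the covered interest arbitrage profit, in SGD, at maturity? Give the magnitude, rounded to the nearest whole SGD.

T = 5/12 years.
Route A — deposit ZAR, sell forward: 470,000,000 × 1.0369955632 × 0.08424 = SGD 41,057,557.93.
Route B — convert at spot, deposit SGD: 470,000,000 × 0.08950 × 1.0106291365 = SGD 42,512,114.63.
The quoted forward undervalues ZAR, so borrow ZAR, convert to SGD at spot, deposit the SGD at 2.57%, and buy ZAR forward at 0.08424 to cover the loan.
Arbitrage profit = |41,057,557.93 − 42,512,114.63| = SGD 1,454,557.

SGD 1,454,557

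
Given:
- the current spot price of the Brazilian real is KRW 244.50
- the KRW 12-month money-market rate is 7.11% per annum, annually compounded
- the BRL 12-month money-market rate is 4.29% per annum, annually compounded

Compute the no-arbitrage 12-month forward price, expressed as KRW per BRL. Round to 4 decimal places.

251.1113

T = 1 year.
KRW growth factor: (1 + 0.0711)^1 = 1.071100.
BRL growth factor: (1 + 0.0429)^1 = 1.042900.
Forward (KRW per BRL) = 244.5 × 1.071100 / 1.042900 = 251.111276.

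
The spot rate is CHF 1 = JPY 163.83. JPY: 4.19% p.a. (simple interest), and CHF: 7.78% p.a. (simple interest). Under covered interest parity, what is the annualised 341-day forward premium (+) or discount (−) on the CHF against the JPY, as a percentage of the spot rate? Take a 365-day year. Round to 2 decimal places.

T = 341/365 years.
No-arbitrage forward: 163.83 × 1.0391449 / 1.0726844 = 158.70755 JPY/CHF.
Annualised premium = (F − S)/S × (1/T) = (158.70755 − 163.83)/163.83 ÷ (341/365) = -3.35%.

-3.35%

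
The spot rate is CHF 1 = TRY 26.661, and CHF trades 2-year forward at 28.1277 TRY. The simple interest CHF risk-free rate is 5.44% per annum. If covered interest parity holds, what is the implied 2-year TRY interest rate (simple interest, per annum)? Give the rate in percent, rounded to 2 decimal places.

8.49%

T = 2 years.
By CIP, F/S equals the TRY-to-CHF growth ratio: 28.1277/26.661 = 1.0550129.
The CHF side grows by 1 + 0.0544×2 = 1.108800.
Hence g_TRY = 1.1697983.
r = (1.1697983 − 1)/2 = 0.084899 → 8.49%.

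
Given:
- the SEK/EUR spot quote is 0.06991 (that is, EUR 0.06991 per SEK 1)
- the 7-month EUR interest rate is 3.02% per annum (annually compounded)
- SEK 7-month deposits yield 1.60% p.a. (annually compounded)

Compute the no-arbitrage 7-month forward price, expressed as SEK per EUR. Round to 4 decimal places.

14.1888

T = 7/12 years.
EUR growth factor: (1 + 0.0302)^(7/12) = 1.01750738.
SEK growth factor: (1 + 0.0160)^(7/12) = 1.00930246.
CIP: F = S · (grow EUR)/(grow SEK) = 0.06991 × 1.01750738/1.00930246 = 0.070478319 EUR per SEK.
Invert for SEK per EUR: 1 / 0.070478319 = 14.1888.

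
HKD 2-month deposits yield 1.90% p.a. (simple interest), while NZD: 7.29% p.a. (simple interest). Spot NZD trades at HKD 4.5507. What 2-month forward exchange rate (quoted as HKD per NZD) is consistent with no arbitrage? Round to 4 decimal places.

4.5103

T = 2/12 years.
HKD accumulates by 1 + 0.0190×2/12 = 1.0031667.
NZD accumulates by 1 + 0.0729×2/12 = 1.012150.
Forward (HKD per NZD) = 4.5507 × 1.0031667 / 1.012150 = 4.510310.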